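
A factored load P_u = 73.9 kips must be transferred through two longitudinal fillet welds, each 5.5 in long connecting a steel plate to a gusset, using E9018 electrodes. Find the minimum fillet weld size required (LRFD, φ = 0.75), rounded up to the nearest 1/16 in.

w = 1/4 in

E90XX → F_EXX = 90 ksi.
Total weld length L = 11 in.
Required throat t_e = P_u / (φ × 0.6 F_EXX × L) = 73.9 / (0.75 × 0.6 × 90 × 11) = 0.1659 in.
Required leg w = t_e / 0.707 = 0.2346 in → use 1/4 in.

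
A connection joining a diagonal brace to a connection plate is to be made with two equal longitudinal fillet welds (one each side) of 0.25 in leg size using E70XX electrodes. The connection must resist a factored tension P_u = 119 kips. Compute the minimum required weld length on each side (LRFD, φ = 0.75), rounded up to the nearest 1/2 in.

E70XX → F_EXX = 70 ksi.
Throat t_e = 0.707 × 0.25 = 0.1767 in.
φr_n = 0.75 × 0.6 × 70 × 0.1767 = 5.568 kips/in.
L_req = P_u / φr_n = 119 / 5.568 = 21.37 in total.
Per side: 21.37 / 2 = 10.69 in.
Round up → use L = 11 in on each side.

L = 11 in on each side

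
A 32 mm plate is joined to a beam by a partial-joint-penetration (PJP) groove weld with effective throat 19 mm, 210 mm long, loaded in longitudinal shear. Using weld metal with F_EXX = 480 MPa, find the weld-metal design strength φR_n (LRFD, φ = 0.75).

Effective throat (given) t_e = 19 mm.
A_we = 19 × 210 = 3990 mm².
F_nw = 0.6 F_EXX = 288 MPa.
φR_n = 0.75 × 288 × 3990 × 10⁻³ = 861.8 kN.

φR_n ≈ 862 kN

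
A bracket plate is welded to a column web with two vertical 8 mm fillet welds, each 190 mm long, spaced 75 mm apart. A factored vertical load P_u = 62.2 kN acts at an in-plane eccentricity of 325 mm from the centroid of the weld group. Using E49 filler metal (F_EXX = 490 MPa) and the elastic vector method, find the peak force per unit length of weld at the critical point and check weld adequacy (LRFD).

Total weld length L_w = 380 mm. Treat welds as unit-width lines.
Polar moment about centroid: J = 2[d³/12 + d(b/2)²] = 2[190³/12 + 190×37.5²] = 1678000 mm³.
Direct shear f_v = P/L_w = 62.2×10³ / 380 = 163.7 N/mm (vertical).
Torsion M = P·e = 62.2×10³ × 325 = 20215000 N·mm.
Critical point at (x, y) = (37.5, 95) from centroid. f_tx = M·y/J = 1145 N/mm; f_ty = M·x/J = 451.9 N/mm.
Resultant f_max = √[f_tx² + (f_v + f_ty)²] = √[1145² + (163.7 + 451.9)²] = 1300 N/mm.
Capacity per unit length: φr_n = 0.75 × 0.6 × 490 × (0.707 × 8) = 1247 N/mm.
1300 > 1247 → NOT adequate.

f_max ≈ 1300 N/mm; NOT adequate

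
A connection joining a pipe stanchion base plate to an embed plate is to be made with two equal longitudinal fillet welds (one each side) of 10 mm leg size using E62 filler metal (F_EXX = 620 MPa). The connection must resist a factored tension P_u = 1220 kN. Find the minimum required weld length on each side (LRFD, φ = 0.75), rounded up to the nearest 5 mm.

Throat t_e = 0.707 × 10 = 7.07 mm.
φr_n = 0.75 × 0.6 × 620 × 7.07 × 10⁻³ = 1.973 kN/mm.
L_req = P_u / φr_n = 1220 / 1.973 = 618.5 mm total.
Per side: 618.5 / 2 = 309.2 mm.
Round up → use L = 310 mm on each side.

L = 310 mm on each side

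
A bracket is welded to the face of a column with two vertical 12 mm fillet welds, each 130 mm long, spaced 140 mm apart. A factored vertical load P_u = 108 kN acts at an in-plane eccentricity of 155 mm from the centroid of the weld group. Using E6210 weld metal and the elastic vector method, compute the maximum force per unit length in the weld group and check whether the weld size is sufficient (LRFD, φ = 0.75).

E62XX → F_EXX = 620 MPa.
Total weld length L_w = 260 mm. Treat welds as unit-width lines.
Polar moment about centroid: J = 2[d³/12 + d(b/2)²] = 2[130³/12 + 130×70²] = 1640000 mm³.
Direct shear f_v = P/L_w = 108×10³ / 260 = 415.4 N/mm (vertical).
Torsion M = P·e = 108×10³ × 155 = 16740000 N·mm.
Critical point at (x, y) = (70, 65) from centroid. f_tx = M·y/J = 663.4 N/mm; f_ty = M·x/J = 714.4 N/mm.
Resultant f_max = √[f_tx² + (f_v + f_ty)²] = √[663.4² + (415.4 + 714.4)²] = 1310 N/mm.
Capacity per unit length: φr_n = 0.75 × 0.6 × 620 × (0.707 × 12) = 2367 N/mm.
1310 ≤ 2367 → adequate.

f_max ≈ 1310 N/mm; adequate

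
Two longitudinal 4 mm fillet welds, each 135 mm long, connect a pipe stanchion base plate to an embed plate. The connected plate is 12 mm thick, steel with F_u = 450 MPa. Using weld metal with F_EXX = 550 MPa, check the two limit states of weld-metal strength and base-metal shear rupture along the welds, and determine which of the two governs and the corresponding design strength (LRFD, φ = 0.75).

φR_n ≈ 189 kN (weld metal governs)

t_e = 0.707 × 4 = 2.828 mm; L = 270 mm.
Weld metal: φR_n = 0.75 × 0.6 × 550 × 2.828 × 270 × 10⁻³ = 189 kN.
Base metal (shear rupture): φR_n = 0.75 × 0.6 × 450 × 12 × 270 × 10⁻³ = 656.1 kN.
Governing: weld metal.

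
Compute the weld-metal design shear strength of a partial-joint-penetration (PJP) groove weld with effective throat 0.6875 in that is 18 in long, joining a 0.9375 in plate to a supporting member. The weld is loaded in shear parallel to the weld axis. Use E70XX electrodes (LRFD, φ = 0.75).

E70XX → F_EXX = 70 ksi.
Effective throat (given) t_e = 0.6875 in.
A_we = 0.6875 × 18 = 12.38 in².
F_nw = 0.6 F_EXX = 42 ksi.
φR_n = 0.75 × 42 × 12.38 = 389.8 kip.

φR_n ≈ 390 kip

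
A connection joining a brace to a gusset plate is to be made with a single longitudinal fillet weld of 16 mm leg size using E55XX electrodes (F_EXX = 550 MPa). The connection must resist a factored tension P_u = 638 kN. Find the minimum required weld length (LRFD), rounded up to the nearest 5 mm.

Throat t_e = 0.707 × 16 = 11.31 mm.
φr_n = 0.75 × 0.6 × 550 × 11.31 × 10⁻³ = 2.8 kN/mm.
L_req = P_u / φr_n = 638 / 2.8 = 227.9 mm total.
Round up → use L = 230 mm.

L = 230 mm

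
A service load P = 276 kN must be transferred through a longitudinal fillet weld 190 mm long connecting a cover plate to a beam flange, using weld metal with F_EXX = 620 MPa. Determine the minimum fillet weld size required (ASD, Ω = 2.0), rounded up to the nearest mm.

w = 12 mm

Total weld length L = 190 mm.
Required throat t_e = P × Ω / (0.6 F_EXX × L) = 276 × 2.0 / (0.6 × 620 × 190 × 10⁻³) = 7.81 mm.
Required leg w = t_e / 0.707 = 11.05 mm → use 12 mm.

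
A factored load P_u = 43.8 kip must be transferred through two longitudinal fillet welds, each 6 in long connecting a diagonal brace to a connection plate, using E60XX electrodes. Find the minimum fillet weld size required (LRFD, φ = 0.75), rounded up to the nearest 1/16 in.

w = 1/4 in

E60XX → F_EXX = 60 ksi.
Total weld length L = 12 in.
Required throat t_e = P_u / (φ × 0.6 F_EXX × L) = 43.8 / (0.75 × 0.6 × 60 × 12) = 0.1352 in.
Required leg w = t_e / 0.707 = 0.1912 in → use 1/4 in.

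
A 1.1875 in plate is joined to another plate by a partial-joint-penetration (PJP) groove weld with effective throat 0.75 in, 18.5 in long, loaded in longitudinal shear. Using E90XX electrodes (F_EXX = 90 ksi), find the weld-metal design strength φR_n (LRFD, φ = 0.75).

φR_n ≈ 562 kips

Effective throat (given) t_e = 0.75 in.
A_we = 0.75 × 18.5 = 13.88 in².
F_nw = 0.6 F_EXX = 54 ksi.
φR_n = 0.75 × 54 × 13.88 = 561.9 kips.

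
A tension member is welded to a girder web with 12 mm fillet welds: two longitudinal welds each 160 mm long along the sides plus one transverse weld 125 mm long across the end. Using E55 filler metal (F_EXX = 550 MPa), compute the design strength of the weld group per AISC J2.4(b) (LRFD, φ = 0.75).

t_e = 0.707 × 12 = 8.484 mm.
R_nwl = 0.6 × 550 × 8.484 × 320 × 10⁻³ = 895.9 kN (longitudinal, 2 welds).
R_nwt = 0.6 × 550 × 8.484 × 125 × 10⁻³ = 350 kN (transverse, base value).
(i) R_nwl + R_nwt = 1246 kN; (ii) 0.85 R_nwl + 1.5 R_nwt = 1286 kN.
R_n = max = 1286 kN [governs: (ii)]; φR_n = 964.9 kN.

φR_n ≈ 965 kN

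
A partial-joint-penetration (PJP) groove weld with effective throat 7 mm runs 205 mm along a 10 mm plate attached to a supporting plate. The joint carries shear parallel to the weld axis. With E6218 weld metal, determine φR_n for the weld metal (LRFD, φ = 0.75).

φR_n ≈ 400 kN

E62XX → F_EXX = 620 MPa.
Effective throat (given) t_e = 7 mm.
A_we = 7 × 205 = 1435 mm².
F_nw = 0.6 F_EXX = 372 MPa.
φR_n = 0.75 × 372 × 1435 × 10⁻³ = 400.4 kN.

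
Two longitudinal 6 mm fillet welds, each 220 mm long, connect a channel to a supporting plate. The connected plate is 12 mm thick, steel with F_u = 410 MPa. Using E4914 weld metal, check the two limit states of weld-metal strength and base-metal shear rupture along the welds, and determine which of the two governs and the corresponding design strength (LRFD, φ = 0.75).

φR_n ≈ 412 kN (weld metal governs)

E49XX → F_EXX = 490 MPa.
t_e = 0.707 × 6 = 4.242 mm; L = 440 mm.
Weld metal: φR_n = 0.75 × 0.6 × 490 × 4.242 × 440 × 10⁻³ = 411.6 kN.
Base metal (shear rupture): φR_n = 0.75 × 0.6 × 410 × 12 × 440 × 10⁻³ = 974.2 kN.
Governing: weld metal.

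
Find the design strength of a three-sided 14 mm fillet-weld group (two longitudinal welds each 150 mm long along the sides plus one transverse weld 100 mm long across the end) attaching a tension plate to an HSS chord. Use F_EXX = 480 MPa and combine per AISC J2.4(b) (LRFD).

t_e = 0.707 × 14 = 9.898 mm.
R_nwl = 0.6 × 480 × 9.898 × 300 × 10⁻³ = 855.2 kN (longitudinal, 2 welds).
R_nwt = 0.6 × 480 × 9.898 × 100 × 10⁻³ = 285.1 kN (transverse, base value).
(i) R_nwl + R_nwt = 1140 kN; (ii) 0.85 R_nwl + 1.5 R_nwt = 1155 kN.
R_n = max = 1155 kN [governs: (ii)]; φR_n = 865.9 kN.

φR_n ≈ 866 kN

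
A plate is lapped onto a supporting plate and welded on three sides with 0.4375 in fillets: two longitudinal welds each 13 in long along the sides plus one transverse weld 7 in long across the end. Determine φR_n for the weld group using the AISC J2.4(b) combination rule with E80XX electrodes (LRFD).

E80XX → F_EXX = 80 ksi.
t_e = 0.707 × 0.4375 = 0.3093 in.
R_nwl = 0.6 × 80 × 0.3093 × 26 = 386 kips (longitudinal, 2 welds).
R_nwt = 0.6 × 80 × 0.3093 × 7 = 103.9 kips (transverse, base value).
(i) R_nwl + R_nwt = 490 kips; (ii) 0.85 R_nwl + 1.5 R_nwt = 484 kips.
R_n = max = 490 kips [governs: (i)]; φR_n = 367.5 kips.

φR_n ≈ 367 kips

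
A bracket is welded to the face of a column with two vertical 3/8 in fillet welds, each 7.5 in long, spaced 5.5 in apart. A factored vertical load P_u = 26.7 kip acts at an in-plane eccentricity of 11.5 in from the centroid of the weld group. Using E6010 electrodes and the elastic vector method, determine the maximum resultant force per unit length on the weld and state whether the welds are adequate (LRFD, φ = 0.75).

f_max ≈ 8.94 kip/in; NOT adequate

E60XX → F_EXX = 60 ksi.
Total weld length L_w = 15 in. Treat welds as unit-width lines.
Polar moment about centroid: J = 2[d³/12 + d(b/2)²] = 2[7.5³/12 + 7.5×2.75²] = 183.8 in³.
Direct shear f_v = P/L_w = 26.7 / 15 = 1.78 kip/in (vertical).
Torsion M = P·e = 26.7 × 11.5 = 307.05 kip·in.
Critical point at (x, y) = (2.75, 3.75) from centroid. f_tx = M·y/J = 6.266 kip/in; f_ty = M·x/J = 4.595 kip/in.
Resultant f_max = √[f_tx² + (f_v + f_ty)²] = √[6.266² + (1.78 + 4.595)²] = 8.939 kip/in.
Capacity per unit length: φr_n = 0.75 × 0.6 × 60 × (0.707 × 0.375) = 7.158 kip/in.
8.939 > 7.158 → NOT adequate.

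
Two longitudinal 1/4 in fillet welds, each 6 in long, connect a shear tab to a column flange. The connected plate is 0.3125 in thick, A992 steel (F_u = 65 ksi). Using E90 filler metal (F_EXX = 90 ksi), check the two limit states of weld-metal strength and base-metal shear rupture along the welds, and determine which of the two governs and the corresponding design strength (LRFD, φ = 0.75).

t_e = 0.707 × 0.25 = 0.1767 in; L = 12 in.
Weld metal: φR_n = 0.75 × 0.6 × 90 × 0.1767 × 12 = 85.9 kips.
Base metal (shear rupture): φR_n = 0.75 × 0.6 × 65 × 0.3125 × 12 = 109.7 kips.
Governing: weld metal.

φR_n ≈ 85.9 kips (weld metal governs)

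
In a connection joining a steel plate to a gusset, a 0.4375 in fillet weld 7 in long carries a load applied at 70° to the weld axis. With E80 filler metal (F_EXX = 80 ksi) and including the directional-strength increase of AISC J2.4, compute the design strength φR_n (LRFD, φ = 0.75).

t_e = 0.707 × 0.4375 = 0.3093 in; A_we = 0.3093 × 7 = 2.165 in².
Directional factor: 1.0 + 0.5 sin^1.5(70°) = 1.455.
F_nw = 0.6 × 80 × 1.455 = 69.86 ksi.
φR_n = 0.75 × 69.86 × 2.165 = 113.4 kip.

φR_n ≈ 113 kip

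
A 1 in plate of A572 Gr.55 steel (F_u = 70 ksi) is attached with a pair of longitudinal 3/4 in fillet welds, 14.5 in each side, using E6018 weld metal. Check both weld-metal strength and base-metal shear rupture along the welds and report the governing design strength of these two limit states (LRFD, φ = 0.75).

E60XX → F_EXX = 60 ksi.
t_e = 0.707 × 0.75 = 0.5302 in; L = 29 in.
Weld metal: φR_n = 0.75 × 0.6 × 60 × 0.5302 × 29 = 415.2 kips.
Base metal (shear rupture): φR_n = 0.75 × 0.6 × 70 × 1 × 29 = 913.5 kips.
Governing: weld metal.

φR_n ≈ 415 kips (weld metal governs)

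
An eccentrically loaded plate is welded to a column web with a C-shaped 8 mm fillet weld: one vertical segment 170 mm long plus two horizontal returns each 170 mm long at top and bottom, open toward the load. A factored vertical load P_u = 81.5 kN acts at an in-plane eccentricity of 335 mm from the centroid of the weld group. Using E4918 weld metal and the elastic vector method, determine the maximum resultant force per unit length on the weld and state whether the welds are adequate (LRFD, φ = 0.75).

E49XX → F_EXX = 490 MPa.
Total weld length L_w = 510 mm. Treat welds as unit-width lines.
Centroid: x̄ = 2×170×85 / 510 = 56.67 mm from the vertical weld.
Polar moment about centroid: J = I_x + I_y = [170³/12 + 2×170×85²] + [170×56.67² + 2(170³/12 + 170×28.33²)] = 4504000 mm³.
Direct shear f_v = P/L_w = 81.5×10³ / 510 = 159.8 N/mm (vertical).
Torsion M = P·e = 81.5×10³ × 335 = 27302000 N·mm.
Critical point at (x, y) = (113.3, 85) from centroid. f_tx = M·y/J = 515.3 N/mm; f_ty = M·x/J = 687.1 N/mm.
Resultant f_max = √[f_tx² + (f_v + f_ty)²] = √[515.3² + (159.8 + 687.1)²] = 991.3 N/mm.
Capacity per unit length: φr_n = 0.75 × 0.6 × 490 × (0.707 × 8) = 1247 N/mm.
991.3 ≤ 1247 → adequate.

f_max ≈ 991 N/mm; adequate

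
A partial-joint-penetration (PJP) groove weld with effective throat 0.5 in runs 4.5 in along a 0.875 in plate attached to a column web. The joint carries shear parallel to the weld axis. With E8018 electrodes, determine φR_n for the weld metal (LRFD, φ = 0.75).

φR_n ≈ 81 kips

E80XX → F_EXX = 80 ksi.
Effective throat (given) t_e = 0.5 in.
A_we = 0.5 × 4.5 = 2.25 in².
F_nw = 0.6 F_EXX = 48 ksi.
φR_n = 0.75 × 48 × 2.25 = 81 kips.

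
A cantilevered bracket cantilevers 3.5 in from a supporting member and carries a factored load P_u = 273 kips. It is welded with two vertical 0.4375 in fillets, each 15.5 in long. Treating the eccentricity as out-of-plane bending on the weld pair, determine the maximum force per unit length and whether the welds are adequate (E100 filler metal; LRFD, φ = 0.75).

f_max ≈ 14.8 kip/in; NOT adequate

E100XX → F_EXX = 100 ksi.
L_w = 2 × 15.5 = 31 in; section modulus (unit throat) S = 2 × L²/6 = 80.08 in².
Direct shear f_v = P/L_w = 273/31 = 8.806 kip/in.
Moment M = P × e = 273 × 3.5 = 955.5 kip·in; bending f_b = M/S = 11.93 kip/in.
f_max = √(f_v² + f_b²) = √(8.806² + 11.93²) = 14.83 kip/in.
φr_n = 0.75 × 0.6 × 100 × (0.707 × 0.4375) = 13.92 kip/in → NOT adequate.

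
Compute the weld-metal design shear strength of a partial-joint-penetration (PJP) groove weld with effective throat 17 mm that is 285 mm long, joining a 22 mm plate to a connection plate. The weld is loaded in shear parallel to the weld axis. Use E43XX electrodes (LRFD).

E43XX → F_EXX = 430 MPa.
Effective throat (given) t_e = 17 mm.
A_we = 17 × 285 = 4845 mm².
F_nw = 0.6 F_EXX = 258 MPa.
φR_n = 0.75 × 258 × 4845 × 10⁻³ = 937.5 kN.

φR_n ≈ 938 kN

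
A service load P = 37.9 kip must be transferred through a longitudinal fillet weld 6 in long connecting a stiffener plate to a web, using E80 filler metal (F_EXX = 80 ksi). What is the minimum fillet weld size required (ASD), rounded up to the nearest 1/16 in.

w = 3/8 in

Total weld length L = 6 in.
Required throat t_e = P × Ω / (0.6 F_EXX × L) = 37.9 × 2.0 / (0.6 × 80 × 6) = 0.2632 in.
Required leg w = t_e / 0.707 = 0.3723 in → use 3/8 in.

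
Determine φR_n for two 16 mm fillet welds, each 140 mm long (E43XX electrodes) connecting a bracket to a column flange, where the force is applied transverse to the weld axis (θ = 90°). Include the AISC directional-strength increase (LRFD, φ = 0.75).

E43XX → F_EXX = 430 MPa.
t_e = 0.707 × 16 = 11.31 mm; A_we = 11.31 × 280 = 3167 mm².
Directional factor: 1.0 + 0.5 sin^1.5(90°) = 1.5.
F_nw = 0.6 × 430 × 1.5 = 387 MPa.
φR_n = 0.75 × 387 × 3167 × 10⁻³ = 919.3 kN.

φR_n ≈ 919 kN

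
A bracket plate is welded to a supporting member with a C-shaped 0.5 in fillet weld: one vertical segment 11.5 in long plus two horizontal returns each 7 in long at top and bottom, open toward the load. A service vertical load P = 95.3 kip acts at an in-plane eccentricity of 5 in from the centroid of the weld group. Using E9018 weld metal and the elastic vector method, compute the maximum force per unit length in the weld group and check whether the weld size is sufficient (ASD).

f_max ≈ 8.03 kip/in; adequate

E90XX → F_EXX = 90 ksi.
Total weld length L_w = 25.5 in. Treat welds as unit-width lines.
Centroid: x̄ = 2×7×3.5 / 25.5 = 1.922 in from the vertical weld.
Polar moment about centroid: J = I_x + I_y = [11.5³/12 + 2×7×5.75²] + [11.5×1.922² + 2(7³/12 + 7×1.578²)] = 724.1 in³.
Direct shear f_v = P/L_w = 95.3 / 25.5 = 3.737 kip/in (vertical).
Torsion M = P·e = 95.3 × 5 = 476.5 kip·in.
Critical point at (x, y) = (5.078, 5.75) from centroid. f_tx = M·y/J = 3.784 kip/in; f_ty = M·x/J = 3.342 kip/in.
Resultant f_max = √[f_tx² + (f_v + f_ty)²] = √[3.784² + (3.737 + 3.342)²] = 8.027 kip/in.
Capacity per unit length: r_n/Ω = (1/2.0) × 0.6 × 90 × (0.707 × 0.5) = 9.544 kip/in.
8.027 ≤ 9.544 → adequate.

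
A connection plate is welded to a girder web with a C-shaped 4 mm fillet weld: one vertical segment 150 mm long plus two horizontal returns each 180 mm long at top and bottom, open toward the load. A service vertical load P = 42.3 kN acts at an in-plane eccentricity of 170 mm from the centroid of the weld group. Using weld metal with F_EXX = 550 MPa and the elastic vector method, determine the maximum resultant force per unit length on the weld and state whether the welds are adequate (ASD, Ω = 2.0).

f_max ≈ 314 N/mm; adequate

Total weld length L_w = 510 mm. Treat welds as unit-width lines.
Centroid: x̄ = 2×180×90 / 510 = 63.53 mm from the vertical weld.
Polar moment about centroid: J = I_x + I_y = [150³/12 + 2×180×75²] + [150×63.53² + 2(180³/12 + 180×26.47²)] = 4136000 mm³.
Direct shear f_v = P/L_w = 42.3×10³ / 510 = 82.94 N/mm (vertical).
Torsion M = P·e = 42.3×10³ × 170 = 7191000 N·mm.
Critical point at (x, y) = (116.5, 75) from centroid. f_tx = M·y/J = 130.4 N/mm; f_ty = M·x/J = 202.5 N/mm.
Resultant f_max = √[f_tx² + (f_v + f_ty)²] = √[130.4² + (82.94 + 202.5)²] = 313.8 N/mm.
Capacity per unit length: r_n/Ω = (1/2.0) × 0.6 × 550 × (0.707 × 4) = 466.6 N/mm.
313.8 ≤ 466.6 → adequate.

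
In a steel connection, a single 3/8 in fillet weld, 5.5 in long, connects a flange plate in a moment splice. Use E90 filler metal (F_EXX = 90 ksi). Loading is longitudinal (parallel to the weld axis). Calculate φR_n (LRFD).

φR_n ≈ 59.1 kip

Effective throat t_e = 0.707 × 0.375 = 0.2651 in.
Total length L = 5.5 in; A_we = 0.2651 × 5.5 = 1.458 in².
F_nw = 0.6 F_EXX = 0.6 × 90 = 54 ksi.
φR_n = 0.75 × 54 × 1.458 = 59.06 kip.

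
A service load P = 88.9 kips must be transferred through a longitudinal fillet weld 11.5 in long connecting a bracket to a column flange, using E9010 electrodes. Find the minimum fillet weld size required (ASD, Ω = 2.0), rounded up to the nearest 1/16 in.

E90XX → F_EXX = 90 ksi.
Total weld length L = 11.5 in.
Required throat t_e = P × Ω / (0.6 F_EXX × L) = 88.9 × 2.0 / (0.6 × 90 × 11.5) = 0.2863 in.
Required leg w = t_e / 0.707 = 0.405 in → use 7/16 in.

w = 7/16 in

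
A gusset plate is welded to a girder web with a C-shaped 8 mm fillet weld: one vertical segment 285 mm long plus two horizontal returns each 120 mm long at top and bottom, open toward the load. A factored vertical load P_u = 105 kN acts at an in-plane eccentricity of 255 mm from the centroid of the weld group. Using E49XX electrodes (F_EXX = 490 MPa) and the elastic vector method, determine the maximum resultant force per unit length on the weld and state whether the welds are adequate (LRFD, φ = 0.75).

Total weld length L_w = 525 mm. Treat welds as unit-width lines.
Centroid: x̄ = 2×120×60 / 525 = 27.43 mm from the vertical weld.
Polar moment about centroid: J = I_x + I_y = [285³/12 + 2×120×142.5²] + [285×27.43² + 2(120³/12 + 120×32.57²)] = 7560000 mm³.
Direct shear f_v = P/L_w = 105×10³ / 525 = 200 N/mm (vertical).
Torsion M = P·e = 105×10³ × 255 = 26775000 N·mm.
Critical point at (x, y) = (92.57, 142.5) from centroid. f_tx = M·y/J = 504.7 N/mm; f_ty = M·x/J = 327.9 N/mm.
Resultant f_max = √[f_tx² + (f_v + f_ty)²] = √[504.7² + (200 + 327.9)²] = 730.3 N/mm.
Capacity per unit length: φr_n = 0.75 × 0.6 × 490 × (0.707 × 8) = 1247 N/mm.
730.3 ≤ 1247 → adequate.

f_max ≈ 730 N/mm; adequate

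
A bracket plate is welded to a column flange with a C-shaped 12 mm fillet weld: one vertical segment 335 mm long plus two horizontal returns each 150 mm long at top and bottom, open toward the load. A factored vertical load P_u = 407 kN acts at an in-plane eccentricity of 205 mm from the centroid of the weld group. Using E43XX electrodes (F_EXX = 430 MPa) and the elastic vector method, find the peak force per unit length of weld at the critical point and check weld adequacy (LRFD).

f_max ≈ 1750 N/mm; NOT adequate

Total weld length L_w = 635 mm. Treat welds as unit-width lines.
Centroid: x̄ = 2×150×75 / 635 = 35.43 mm from the vertical weld.
Polar moment about centroid: J = I_x + I_y = [335³/12 + 2×150×167.5²] + [335×35.43² + 2(150³/12 + 150×39.57²)] = 13000000 mm³.
Direct shear f_v = P/L_w = 407×10³ / 635 = 640.9 N/mm (vertical).
Torsion M = P·e = 407×10³ × 205 = 83435000 N·mm.
Critical point at (x, y) = (114.6, 167.5) from centroid. f_tx = M·y/J = 1075 N/mm; f_ty = M·x/J = 735.2 N/mm.
Resultant f_max = √[f_tx² + (f_v + f_ty)²] = √[1075² + (640.9 + 735.2)²] = 1746 N/mm.
Capacity per unit length: φr_n = 0.75 × 0.6 × 430 × (0.707 × 12) = 1642 N/mm.
1746 > 1642 → NOT adequate.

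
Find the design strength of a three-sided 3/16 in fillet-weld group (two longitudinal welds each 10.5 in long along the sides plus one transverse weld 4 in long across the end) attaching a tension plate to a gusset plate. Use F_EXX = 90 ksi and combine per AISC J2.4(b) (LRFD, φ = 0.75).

t_e = 0.707 × 0.1875 = 0.1326 in.
R_nwl = 0.6 × 90 × 0.1326 × 21 = 150.3 kips (longitudinal, 2 welds).
R_nwt = 0.6 × 90 × 0.1326 × 4 = 28.63 kips (transverse, base value).
(i) R_nwl + R_nwt = 179 kips; (ii) 0.85 R_nwl + 1.5 R_nwt = 170.7 kips.
R_n = max = 179 kips [governs: (i)]; φR_n = 134.2 kips.

φR_n ≈ 134 kips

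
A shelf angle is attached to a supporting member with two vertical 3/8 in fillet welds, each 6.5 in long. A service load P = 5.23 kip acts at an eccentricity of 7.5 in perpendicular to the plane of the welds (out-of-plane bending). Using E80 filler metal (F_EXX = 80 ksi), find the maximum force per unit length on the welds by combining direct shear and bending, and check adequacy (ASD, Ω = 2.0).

L_w = 2 × 6.5 = 13 in; section modulus (unit throat) S = 2 × L²/6 = 14.08 in².
Direct shear f_v = P/L_w = 5.23/13 = 0.4023 kip/in.
Moment M = P × e = 5.23 × 7.5 = 39.225 kip·in; bending f_b = M/S = 2.785 kip/in.
f_max = √(f_v² + f_b²) = √(0.4023² + 2.785²) = 2.814 kip/in.
r_n/Ω = (1/2.0) × 0.6 × 80 × (0.707 × 0.375) = 6.363 kip/in → adequate.

f_max ≈ 2.81 kip/in; adequate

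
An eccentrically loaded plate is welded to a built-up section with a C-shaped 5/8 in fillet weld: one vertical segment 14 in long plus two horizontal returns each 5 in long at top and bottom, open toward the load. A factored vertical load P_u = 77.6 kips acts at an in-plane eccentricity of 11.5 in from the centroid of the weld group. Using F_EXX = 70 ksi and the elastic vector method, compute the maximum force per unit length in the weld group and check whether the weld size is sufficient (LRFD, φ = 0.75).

f_max ≈ 11.2 kip/in; adequate

Total weld length L_w = 24 in. Treat welds as unit-width lines.
Centroid: x̄ = 2×5×2.5 / 24 = 1.042 in from the vertical weld.
Polar moment about centroid: J = I_x + I_y = [14³/12 + 2×5×7²] + [14×1.042² + 2(5³/12 + 5×1.458²)] = 776 in³.
Direct shear f_v = P/L_w = 77.6 / 24 = 3.233 kip/in (vertical).
Torsion M = P·e = 77.6 × 11.5 = 892.4 kip·in.
Critical point at (x, y) = (3.958, 7) from centroid. f_tx = M·y/J = 8.05 kip/in; f_ty = M·x/J = 4.552 kip/in.
Resultant f_max = √[f_tx² + (f_v + f_ty)²] = √[8.05² + (3.233 + 4.552)²] = 11.2 kip/in.
Capacity per unit length: φr_n = 0.75 × 0.6 × 70 × (0.707 × 0.625) = 13.92 kip/in.
11.2 ≤ 13.92 → adequate.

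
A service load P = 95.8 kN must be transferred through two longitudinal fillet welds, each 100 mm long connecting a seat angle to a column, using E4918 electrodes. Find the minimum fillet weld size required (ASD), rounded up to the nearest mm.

E49XX → F_EXX = 490 MPa.
Total weld length L = 200 mm.
Required throat t_e = P × Ω / (0.6 F_EXX × L) = 95.8 × 2.0 / (0.6 × 490 × 200 × 10⁻³) = 3.259 mm.
Required leg w = t_e / 0.707 = 4.609 mm → use 5 mm.

w = 5 mm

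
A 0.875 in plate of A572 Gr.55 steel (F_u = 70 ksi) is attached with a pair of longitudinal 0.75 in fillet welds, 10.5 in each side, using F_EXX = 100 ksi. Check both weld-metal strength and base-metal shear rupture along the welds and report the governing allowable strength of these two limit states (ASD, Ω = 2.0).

R_n/Ω ≈ 334 kips (weld metal governs)

t_e = 0.707 × 0.75 = 0.5302 in; L = 21 in.
Weld metal: R_n/Ω = (1/2.0) × 0.6 × 100 × 0.5302 × 21 = 334.1 kips.
Base metal (shear rupture): R_n/Ω = (1/2.0) × 0.6 × 70 × 0.875 × 21 = 385.9 kips.
Governing: weld metal.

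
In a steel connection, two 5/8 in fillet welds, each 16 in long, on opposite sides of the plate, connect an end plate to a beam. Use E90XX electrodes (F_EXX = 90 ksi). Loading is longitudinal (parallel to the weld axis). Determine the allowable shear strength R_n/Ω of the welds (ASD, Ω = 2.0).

Effective throat t_e = 0.707 × 0.625 = 0.4419 in.
Total length L = 32 in; A_we = 0.4419 × 32 = 14.14 in².
F_nw = 0.6 F_EXX = 0.6 × 90 = 54 ksi.
R_n = 54 × 14.14 = 763.6 kips; R_n/Ω = 763.6/2.0 = 381.8 kips.

R_n/Ω ≈ 382 kips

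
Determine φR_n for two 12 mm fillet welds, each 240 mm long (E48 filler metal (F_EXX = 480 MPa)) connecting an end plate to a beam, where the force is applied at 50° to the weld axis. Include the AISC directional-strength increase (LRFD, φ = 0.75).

φR_n ≈ 1170 kN

t_e = 0.707 × 12 = 8.484 mm; A_we = 8.484 × 480 = 4072 mm².
Directional factor: 1.0 + 0.5 sin^1.5(50°) = 1.335.
F_nw = 0.6 × 480 × 1.335 = 384.5 MPa.
φR_n = 0.75 × 384.5 × 4072 × 10⁻³ = 1175 kN.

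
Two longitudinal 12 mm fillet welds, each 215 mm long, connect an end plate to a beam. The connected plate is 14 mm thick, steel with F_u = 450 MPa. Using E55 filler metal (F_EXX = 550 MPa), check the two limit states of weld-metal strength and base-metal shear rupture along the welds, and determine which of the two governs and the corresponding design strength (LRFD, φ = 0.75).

φR_n ≈ 903 kN (weld metal governs)

t_e = 0.707 × 12 = 8.484 mm; L = 430 mm.
Weld metal: φR_n = 0.75 × 0.6 × 550 × 8.484 × 430 × 10⁻³ = 902.9 kN.
Base metal (shear rupture): φR_n = 0.75 × 0.6 × 450 × 14 × 430 × 10⁻³ = 1219 kN.
Governing: weld metal.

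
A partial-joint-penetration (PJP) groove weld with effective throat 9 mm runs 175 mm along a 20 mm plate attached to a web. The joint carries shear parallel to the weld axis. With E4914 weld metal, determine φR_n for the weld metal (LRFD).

E49XX → F_EXX = 490 MPa.
Effective throat (given) t_e = 9 mm.
A_we = 9 × 175 = 1575 mm².
F_nw = 0.6 F_EXX = 294 MPa.
φR_n = 0.75 × 294 × 1575 × 10⁻³ = 347.3 kN.

φR_n ≈ 347 kN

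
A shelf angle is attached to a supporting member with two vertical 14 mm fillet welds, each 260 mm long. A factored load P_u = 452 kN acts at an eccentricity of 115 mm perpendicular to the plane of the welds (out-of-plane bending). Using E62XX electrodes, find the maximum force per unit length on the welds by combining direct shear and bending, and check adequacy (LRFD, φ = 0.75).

f_max ≈ 2470 N/mm; adequate

E62XX → F_EXX = 620 MPa.
L_w = 2 × 260 = 520 mm; section modulus (unit throat) S = 2 × L²/6 = 22530 mm².
Direct shear f_v = P/L_w = 452×10³/520 = 869.2 N/mm.
Moment M = P × e = 452×10³ × 115 = 51980000 N·mm; bending f_b = M/S = 2307 N/mm.
f_max = √(f_v² + f_b²) = √(869.2² + 2307²) = 2465 N/mm.
φr_n = 0.75 × 0.6 × 620 × (0.707 × 14) = 2762 N/mm → adequate.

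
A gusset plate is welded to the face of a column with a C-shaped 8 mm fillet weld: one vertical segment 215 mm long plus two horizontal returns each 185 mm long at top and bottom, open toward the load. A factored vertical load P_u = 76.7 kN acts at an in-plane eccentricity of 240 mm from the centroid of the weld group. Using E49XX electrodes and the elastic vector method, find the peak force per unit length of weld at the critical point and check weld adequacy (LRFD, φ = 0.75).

f_max ≈ 524 N/mm; adequate

E49XX → F_EXX = 490 MPa.
Total weld length L_w = 585 mm. Treat welds as unit-width lines.
Centroid: x̄ = 2×185×92.5 / 585 = 58.5 mm from the vertical weld.
Polar moment about centroid: J = I_x + I_y = [215³/12 + 2×185×107.5²] + [215×58.5² + 2(185³/12 + 185×34²)] = 7323000 mm³.
Direct shear f_v = P/L_w = 76.7×10³ / 585 = 131.1 N/mm (vertical).
Torsion M = P·e = 76.7×10³ × 240 = 18408000 N·mm.
Critical point at (x, y) = (126.5, 107.5) from centroid. f_tx = M·y/J = 270.2 N/mm; f_ty = M·x/J = 318 N/mm.
Resultant f_max = √[f_tx² + (f_v + f_ty)²] = √[270.2² + (131.1 + 318)²] = 524.1 N/mm.
Capacity per unit length: φr_n = 0.75 × 0.6 × 490 × (0.707 × 8) = 1247 N/mm.
524.1 ≤ 1247 → adequate.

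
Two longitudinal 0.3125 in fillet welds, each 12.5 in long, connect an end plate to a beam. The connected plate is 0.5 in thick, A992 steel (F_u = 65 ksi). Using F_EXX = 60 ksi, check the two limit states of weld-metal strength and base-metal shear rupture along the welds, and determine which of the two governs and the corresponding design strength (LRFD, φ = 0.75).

φR_n ≈ 149 kip (weld metal governs)

t_e = 0.707 × 0.3125 = 0.2209 in; L = 25 in.
Weld metal: φR_n = 0.75 × 0.6 × 60 × 0.2209 × 25 = 149.1 kip.
Base metal (shear rupture): φR_n = 0.75 × 0.6 × 65 × 0.5 × 25 = 365.6 kip.
Governing: weld metal.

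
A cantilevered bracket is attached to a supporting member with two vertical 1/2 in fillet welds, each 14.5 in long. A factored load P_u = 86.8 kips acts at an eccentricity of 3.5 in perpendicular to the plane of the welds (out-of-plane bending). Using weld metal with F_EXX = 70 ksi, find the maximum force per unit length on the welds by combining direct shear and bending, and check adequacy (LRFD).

L_w = 2 × 14.5 = 29 in; section modulus (unit throat) S = 2 × L²/6 = 70.08 in².
Direct shear f_v = P/L_w = 86.8/29 = 2.993 kip/in.
Moment M = P × e = 86.8 × 3.5 = 303.8 kip·in; bending f_b = M/S = 4.335 kip/in.
f_max = √(f_v² + f_b²) = √(2.993² + 4.335²) = 5.268 kip/in.
φr_n = 0.75 × 0.6 × 70 × (0.707 × 0.5) = 11.14 kip/in → adequate.

f_max ≈ 5.27 kip/in; adequate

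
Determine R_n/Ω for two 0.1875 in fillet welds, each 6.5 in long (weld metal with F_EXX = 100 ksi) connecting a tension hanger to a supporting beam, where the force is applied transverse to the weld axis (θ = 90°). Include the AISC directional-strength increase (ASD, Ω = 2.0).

t_e = 0.707 × 0.1875 = 0.1326 in; A_we = 0.1326 × 13 = 1.723 in².
Directional factor: 1.0 + 0.5 sin^1.5(90°) = 1.5.
F_nw = 0.6 × 100 × 1.5 = 90 ksi.
R_n/Ω = (90 × 1.723) / 2.0 = 77.55 kip.

R_n/Ω ≈ 77.5 kip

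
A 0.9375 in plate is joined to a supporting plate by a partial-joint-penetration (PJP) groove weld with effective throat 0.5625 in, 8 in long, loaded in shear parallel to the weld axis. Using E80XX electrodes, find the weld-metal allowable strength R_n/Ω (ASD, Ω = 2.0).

E80XX → F_EXX = 80 ksi.
Effective throat (given) t_e = 0.5625 in.
A_we = 0.5625 × 8 = 4.5 in².
F_nw = 0.6 F_EXX = 48 ksi.
R_n/Ω = (48 × 4.5) / 2.0 = 108 kips.

R_n/Ω ≈ 108 kips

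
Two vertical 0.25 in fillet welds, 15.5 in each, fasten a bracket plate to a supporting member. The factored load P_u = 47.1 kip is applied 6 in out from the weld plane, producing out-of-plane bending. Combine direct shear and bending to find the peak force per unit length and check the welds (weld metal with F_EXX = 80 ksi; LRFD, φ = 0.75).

L_w = 2 × 15.5 = 31 in; section modulus (unit throat) S = 2 × L²/6 = 80.08 in².
Direct shear f_v = P/L_w = 47.1/31 = 1.519 kip/in.
Moment M = P × e = 47.1 × 6 = 282.6 kip·in; bending f_b = M/S = 3.529 kip/in.
f_max = √(f_v² + f_b²) = √(1.519² + 3.529²) = 3.842 kip/in.
φr_n = 0.75 × 0.6 × 80 × (0.707 × 0.25) = 6.363 kip/in → adequate.

f_max ≈ 3.84 kip/in; adequate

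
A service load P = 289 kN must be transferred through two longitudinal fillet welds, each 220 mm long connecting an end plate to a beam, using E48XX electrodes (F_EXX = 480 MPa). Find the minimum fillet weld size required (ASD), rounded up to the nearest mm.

Total weld length L = 440 mm.
Required throat t_e = P × Ω / (0.6 F_EXX × L) = 289 × 2.0 / (0.6 × 480 × 440 × 10⁻³) = 4.561 mm.
Required leg w = t_e / 0.707 = 6.452 mm → use 7 mm.

w = 7 mm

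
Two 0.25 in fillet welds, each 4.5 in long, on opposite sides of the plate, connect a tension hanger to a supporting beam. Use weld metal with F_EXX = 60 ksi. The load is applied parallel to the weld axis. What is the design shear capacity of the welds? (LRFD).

Effective throat t_e = 0.707 × 0.25 = 0.1767 in.
Total length L = 9 in; A_we = 0.1767 × 9 = 1.591 in².
F_nw = 0.6 F_EXX = 0.6 × 60 = 36 ksi.
φR_n = 0.75 × 36 × 1.591 = 42.95 kips.

φR_n ≈ 43 kips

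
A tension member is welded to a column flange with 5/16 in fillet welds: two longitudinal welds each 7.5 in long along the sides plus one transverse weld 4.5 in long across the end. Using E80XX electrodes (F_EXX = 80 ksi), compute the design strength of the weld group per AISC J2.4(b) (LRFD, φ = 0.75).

φR_n ≈ 155 kips

t_e = 0.707 × 0.3125 = 0.2209 in.
R_nwl = 0.6 × 80 × 0.2209 × 15 = 159.1 kips (longitudinal, 2 welds).
R_nwt = 0.6 × 80 × 0.2209 × 4.5 = 47.72 kips (transverse, base value).
(i) R_nwl + R_nwt = 206.8 kips; (ii) 0.85 R_nwl + 1.5 R_nwt = 206.8 kips.
R_n = max = 206.8 kips [governs: (i)]; φR_n = 155.1 kips.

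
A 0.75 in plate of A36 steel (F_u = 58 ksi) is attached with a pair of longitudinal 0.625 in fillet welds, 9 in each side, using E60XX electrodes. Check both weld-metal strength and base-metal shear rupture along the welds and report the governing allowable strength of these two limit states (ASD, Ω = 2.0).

R_n/Ω ≈ 143 kip (weld metal governs)

E60XX → F_EXX = 60 ksi.
t_e = 0.707 × 0.625 = 0.4419 in; L = 18 in.
Weld metal: R_n/Ω = (1/2.0) × 0.6 × 60 × 0.4419 × 18 = 143.2 kip.
Base metal (shear rupture): R_n/Ω = (1/2.0) × 0.6 × 58 × 0.75 × 18 = 234.9 kip.
Governing: weld metal.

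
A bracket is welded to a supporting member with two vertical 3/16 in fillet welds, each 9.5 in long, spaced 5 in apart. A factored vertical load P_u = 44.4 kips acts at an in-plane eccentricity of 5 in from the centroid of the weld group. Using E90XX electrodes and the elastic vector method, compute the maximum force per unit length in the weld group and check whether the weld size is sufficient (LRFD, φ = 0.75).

f_max ≈ 6.01 kip/in; NOT adequate

E90XX → F_EXX = 90 ksi.
Total weld length L_w = 19 in. Treat welds as unit-width lines.
Polar moment about centroid: J = 2[d³/12 + d(b/2)²] = 2[9.5³/12 + 9.5×2.5²] = 261.6 in³.
Direct shear f_v = P/L_w = 44.4 / 19 = 2.337 kip/in (vertical).
Torsion M = P·e = 44.4 × 5 = 222 kip·in.
Critical point at (x, y) = (2.5, 4.75) from centroid. f_tx = M·y/J = 4.03 kip/in; f_ty = M·x/J = 2.121 kip/in.
Resultant f_max = √[f_tx² + (f_v + f_ty)²] = √[4.03² + (2.337 + 2.121)²] = 6.01 kip/in.
Capacity per unit length: φr_n = 0.75 × 0.6 × 90 × (0.707 × 0.1875) = 5.369 kip/in.
6.01 > 5.369 → NOT adequate.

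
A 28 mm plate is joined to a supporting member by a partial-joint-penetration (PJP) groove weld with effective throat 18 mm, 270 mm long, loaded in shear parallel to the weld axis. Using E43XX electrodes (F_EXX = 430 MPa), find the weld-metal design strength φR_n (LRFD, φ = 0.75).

φR_n ≈ 940 kN

Effective throat (given) t_e = 18 mm.
A_we = 18 × 270 = 4860 mm².
F_nw = 0.6 F_EXX = 258 MPa.
φR_n = 0.75 × 258 × 4860 × 10⁻³ = 940.4 kN.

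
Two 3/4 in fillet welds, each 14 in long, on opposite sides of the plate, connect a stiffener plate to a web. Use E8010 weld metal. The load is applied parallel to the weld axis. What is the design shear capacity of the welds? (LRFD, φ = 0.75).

φR_n ≈ 534 kip

E80XX → F_EXX = 80 ksi.
Effective throat t_e = 0.707 × 0.75 = 0.5302 in.
Total length L = 28 in; A_we = 0.5302 × 28 = 14.85 in².
F_nw = 0.6 F_EXX = 0.6 × 80 = 48 ksi.
φR_n = 0.75 × 48 × 14.85 = 534.5 kip.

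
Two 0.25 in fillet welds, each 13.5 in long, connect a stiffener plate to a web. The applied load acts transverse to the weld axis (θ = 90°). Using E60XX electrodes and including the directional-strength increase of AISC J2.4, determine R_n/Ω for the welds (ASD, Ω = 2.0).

E60XX → F_EXX = 60 ksi.
t_e = 0.707 × 0.25 = 0.1767 in; A_we = 0.1767 × 27 = 4.772 in².
Directional factor: 1.0 + 0.5 sin^1.5(90°) = 1.5.
F_nw = 0.6 × 60 × 1.5 = 54 ksi.
R_n/Ω = (54 × 4.772) / 2.0 = 128.9 kips.

R_n/Ω ≈ 129 kips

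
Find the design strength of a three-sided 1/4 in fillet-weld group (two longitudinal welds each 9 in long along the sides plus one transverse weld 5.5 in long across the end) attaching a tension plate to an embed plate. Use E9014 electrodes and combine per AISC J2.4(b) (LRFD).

φR_n ≈ 169 kips

E90XX → F_EXX = 90 ksi.
t_e = 0.707 × 0.25 = 0.1767 in.
R_nwl = 0.6 × 90 × 0.1767 × 18 = 171.8 kips (longitudinal, 2 welds).
R_nwt = 0.6 × 90 × 0.1767 × 5.5 = 52.49 kips (transverse, base value).
(i) R_nwl + R_nwt = 224.3 kips; (ii) 0.85 R_nwl + 1.5 R_nwt = 224.8 kips.
R_n = max = 224.8 kips [governs: (ii)]; φR_n = 168.6 kips.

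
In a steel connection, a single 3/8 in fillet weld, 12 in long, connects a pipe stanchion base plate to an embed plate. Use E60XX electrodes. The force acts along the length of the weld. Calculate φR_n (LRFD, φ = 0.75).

E60XX → F_EXX = 60 ksi.
Effective throat t_e = 0.707 × 0.375 = 0.2651 in.
Total length L = 12 in; A_we = 0.2651 × 12 = 3.181 in².
F_nw = 0.6 F_EXX = 0.6 × 60 = 36 ksi.
φR_n = 0.75 × 36 × 3.181 = 85.9 kip.

φR_n ≈ 85.9 kip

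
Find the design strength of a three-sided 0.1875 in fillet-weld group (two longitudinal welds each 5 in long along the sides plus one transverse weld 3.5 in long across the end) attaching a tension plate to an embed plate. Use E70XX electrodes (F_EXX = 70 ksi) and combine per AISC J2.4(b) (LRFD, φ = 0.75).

t_e = 0.707 × 0.1875 = 0.1326 in.
R_nwl = 0.6 × 70 × 0.1326 × 10 = 55.68 kip (longitudinal, 2 welds).
R_nwt = 0.6 × 70 × 0.1326 × 3.5 = 19.49 kip (transverse, base value).
(i) R_nwl + R_nwt = 75.16 kip; (ii) 0.85 R_nwl + 1.5 R_nwt = 76.55 kip.
R_n = max = 76.55 kip [governs: (ii)]; φR_n = 57.42 kip.

φR_n ≈ 57.4 kip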